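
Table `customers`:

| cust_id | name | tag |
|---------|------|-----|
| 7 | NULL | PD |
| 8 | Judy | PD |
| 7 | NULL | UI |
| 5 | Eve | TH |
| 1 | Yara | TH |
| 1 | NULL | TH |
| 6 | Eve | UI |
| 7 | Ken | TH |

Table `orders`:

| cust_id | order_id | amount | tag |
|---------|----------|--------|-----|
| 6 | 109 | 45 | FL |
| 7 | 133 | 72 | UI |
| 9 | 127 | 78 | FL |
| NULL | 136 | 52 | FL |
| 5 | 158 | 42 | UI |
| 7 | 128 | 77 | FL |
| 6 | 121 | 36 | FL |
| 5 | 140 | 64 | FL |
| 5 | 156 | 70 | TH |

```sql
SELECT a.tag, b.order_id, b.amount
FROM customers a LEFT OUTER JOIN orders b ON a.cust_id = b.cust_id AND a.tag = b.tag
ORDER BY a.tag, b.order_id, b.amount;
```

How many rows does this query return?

8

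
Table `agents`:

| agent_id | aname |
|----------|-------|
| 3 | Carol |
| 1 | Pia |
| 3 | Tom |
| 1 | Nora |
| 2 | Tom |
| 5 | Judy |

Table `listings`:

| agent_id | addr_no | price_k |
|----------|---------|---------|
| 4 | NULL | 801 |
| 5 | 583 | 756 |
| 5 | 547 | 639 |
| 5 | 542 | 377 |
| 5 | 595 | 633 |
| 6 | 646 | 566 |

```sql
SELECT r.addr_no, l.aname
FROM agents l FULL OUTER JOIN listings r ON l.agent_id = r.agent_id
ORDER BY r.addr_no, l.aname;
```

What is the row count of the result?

FULL OUTER JOIN keeps every row from both sides; unmatched rows get NULL for the other side's columns.
Matching on l.agent_id = r.agent_id.
- agent_id=3: no r row matches, row kept with r columns NULL.
- agent_id=1: no r row matches, row kept with r columns NULL.
- agent_id=3: no r row matches, row kept with r columns NULL.
- agent_id=1: no r row matches, row kept with r columns NULL.
- agent_id=2: no r row matches, row kept with r columns NULL.
- agent_id=5: 4 matching r row(s), so 4 row(s) emitted.
- plus 2 unmatched r row(s), each kept with NULL l columns.
Total: 4 matched + 7 padded = 11 rows.

11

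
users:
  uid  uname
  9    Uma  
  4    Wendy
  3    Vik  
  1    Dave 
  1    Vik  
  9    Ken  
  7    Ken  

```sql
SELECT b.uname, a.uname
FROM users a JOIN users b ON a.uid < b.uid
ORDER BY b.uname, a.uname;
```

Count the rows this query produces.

19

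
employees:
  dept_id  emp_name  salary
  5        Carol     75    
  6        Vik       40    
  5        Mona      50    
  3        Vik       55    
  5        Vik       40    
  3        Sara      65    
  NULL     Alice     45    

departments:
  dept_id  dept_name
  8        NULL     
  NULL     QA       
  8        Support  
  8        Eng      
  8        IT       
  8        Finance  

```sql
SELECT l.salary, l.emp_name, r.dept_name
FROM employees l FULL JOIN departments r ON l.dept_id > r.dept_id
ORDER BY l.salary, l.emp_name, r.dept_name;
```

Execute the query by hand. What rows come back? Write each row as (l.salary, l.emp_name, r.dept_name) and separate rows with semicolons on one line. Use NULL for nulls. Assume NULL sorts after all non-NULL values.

FULL OUTER JOIN keeps every row from both sides; unmatched rows get NULL for the other side's columns.
Matching on l.dept_id > r.dept_id. A NULL in a compared column never satisfies the condition.
Matched pairs: 0; unmatched l rows kept: 7; unmatched r rows kept: 6.

(40, Vik, NULL); (40, Vik, NULL); (45, Alice, NULL); (50, Mona, NULL); (55, Vik, NULL); (65, Sara, NULL); (75, Carol, NULL); (NULL, NULL, Eng); (NULL, NULL, Finance); (NULL, NULL, IT); (NULL, NULL, QA); (NULL, NULL, Support); (NULL, NULL, NULL)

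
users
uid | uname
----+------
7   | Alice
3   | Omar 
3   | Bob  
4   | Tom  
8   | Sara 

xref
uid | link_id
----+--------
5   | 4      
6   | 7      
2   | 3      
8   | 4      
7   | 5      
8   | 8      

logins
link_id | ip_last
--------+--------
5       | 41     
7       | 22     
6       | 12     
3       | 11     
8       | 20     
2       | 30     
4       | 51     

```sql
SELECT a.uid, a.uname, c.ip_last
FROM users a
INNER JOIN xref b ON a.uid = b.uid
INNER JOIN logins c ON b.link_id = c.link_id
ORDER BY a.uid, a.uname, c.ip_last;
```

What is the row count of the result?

3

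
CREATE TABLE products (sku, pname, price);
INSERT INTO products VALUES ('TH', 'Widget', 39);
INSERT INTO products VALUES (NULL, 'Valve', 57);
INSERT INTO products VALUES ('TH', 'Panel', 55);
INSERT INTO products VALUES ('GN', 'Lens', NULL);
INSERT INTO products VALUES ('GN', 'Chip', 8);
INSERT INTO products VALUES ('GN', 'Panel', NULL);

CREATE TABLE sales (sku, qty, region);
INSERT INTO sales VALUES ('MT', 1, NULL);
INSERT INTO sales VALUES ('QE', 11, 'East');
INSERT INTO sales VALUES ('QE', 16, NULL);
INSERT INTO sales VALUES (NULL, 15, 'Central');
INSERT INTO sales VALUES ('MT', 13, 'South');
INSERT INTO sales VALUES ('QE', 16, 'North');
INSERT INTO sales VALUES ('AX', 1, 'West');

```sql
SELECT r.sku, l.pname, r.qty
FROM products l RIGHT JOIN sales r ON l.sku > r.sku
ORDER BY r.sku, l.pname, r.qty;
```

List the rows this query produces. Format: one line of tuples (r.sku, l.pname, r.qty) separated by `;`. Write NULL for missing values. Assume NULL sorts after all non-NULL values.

(AX, Chip, 1); (AX, Lens, 1); (AX, Panel, 1); (AX, Panel, 1); (AX, Widget, 1); (MT, Panel, 1); (MT, Panel, 13); (MT, Widget, 1); (MT, Widget, 13); (QE, Panel, 11); (QE, Panel, 16); (QE, Panel, 16); (QE, Widget, 11); (QE, Widget, 16); (QE, Widget, 16); (NULL, NULL, 15)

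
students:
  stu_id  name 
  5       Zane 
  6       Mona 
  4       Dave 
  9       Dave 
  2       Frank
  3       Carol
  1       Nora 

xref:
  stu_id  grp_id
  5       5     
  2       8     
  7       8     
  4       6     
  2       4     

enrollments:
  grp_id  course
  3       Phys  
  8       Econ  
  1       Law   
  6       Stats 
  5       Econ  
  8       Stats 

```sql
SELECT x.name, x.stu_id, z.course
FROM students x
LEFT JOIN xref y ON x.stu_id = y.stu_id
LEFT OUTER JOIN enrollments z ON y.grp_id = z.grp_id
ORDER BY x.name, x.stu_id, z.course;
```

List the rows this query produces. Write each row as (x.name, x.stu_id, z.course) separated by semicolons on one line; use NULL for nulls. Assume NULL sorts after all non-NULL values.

Joins associate left-to-right: students LEFT JOIN xref on stu_id gives 8 intermediate row(s).
Then LEFT JOIN `enrollments z` on grp_id: each of those 8 rows is kept; rows whose y.grp_id has no match in z get NULL for z's columns.

(Carol, 3, NULL); (Dave, 4, Stats); (Dave, 9, NULL); (Frank, 2, Econ); (Frank, 2, Stats); (Frank, 2, NULL); (Mona, 6, NULL); (Nora, 1, NULL); (Zane, 5, Econ)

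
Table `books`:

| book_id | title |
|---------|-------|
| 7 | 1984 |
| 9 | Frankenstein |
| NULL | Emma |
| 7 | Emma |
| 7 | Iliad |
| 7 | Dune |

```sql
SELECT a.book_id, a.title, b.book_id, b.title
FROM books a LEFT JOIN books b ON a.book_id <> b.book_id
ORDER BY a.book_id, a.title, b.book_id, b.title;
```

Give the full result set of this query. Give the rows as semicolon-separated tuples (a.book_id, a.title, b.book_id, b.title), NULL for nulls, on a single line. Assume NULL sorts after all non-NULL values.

(7, 1984, 9, Frankenstein); (7, Dune, 9, Frankenstein); (7, Emma, 9, Frankenstein); (7, Iliad, 9, Frankenstein); (9, Frankenstein, 7, 1984); (9, Frankenstein, 7, Dune); (9, Frankenstein, 7, Emma); (9, Frankenstein, 7, Iliad); (NULL, Emma, NULL, NULL)

LEFT JOIN keeps every row from `books a`; unmatched rows get NULL for `books b`'s columns.
Matching on a.book_id <> b.book_id. A NULL in a compared column never satisfies the condition.
Matched pairs: 8; unmatched a rows kept: 1.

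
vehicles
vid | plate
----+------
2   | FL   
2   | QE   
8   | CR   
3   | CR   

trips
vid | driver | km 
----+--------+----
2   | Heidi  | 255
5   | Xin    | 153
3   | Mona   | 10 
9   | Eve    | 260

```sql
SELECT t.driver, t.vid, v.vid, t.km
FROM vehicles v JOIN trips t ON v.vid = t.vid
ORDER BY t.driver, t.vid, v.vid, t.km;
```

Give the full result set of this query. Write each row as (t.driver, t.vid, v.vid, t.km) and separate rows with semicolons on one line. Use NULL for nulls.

(Heidi, 2, 2, 255); (Heidi, 2, 2, 255); (Mona, 3, 3, 10)

INNER JOIN keeps only pairs where the ON condition holds.
Matching on v.vid = t.vid.
- vid=2: 1 matching t row(s), so 1 row(s) emitted.
- vid=2: 1 matching t row(s), so 1 row(s) emitted.
- vid=8: no matching t row, dropped.
- vid=3: 1 matching t row(s), so 1 row(s) emitted.
After projecting and ordering:
t.driver | t.vid | v.vid | t.km
Heidi | 2 | 2 | 255
Heidi | 2 | 2 | 255
Mona | 3 | 3 | 10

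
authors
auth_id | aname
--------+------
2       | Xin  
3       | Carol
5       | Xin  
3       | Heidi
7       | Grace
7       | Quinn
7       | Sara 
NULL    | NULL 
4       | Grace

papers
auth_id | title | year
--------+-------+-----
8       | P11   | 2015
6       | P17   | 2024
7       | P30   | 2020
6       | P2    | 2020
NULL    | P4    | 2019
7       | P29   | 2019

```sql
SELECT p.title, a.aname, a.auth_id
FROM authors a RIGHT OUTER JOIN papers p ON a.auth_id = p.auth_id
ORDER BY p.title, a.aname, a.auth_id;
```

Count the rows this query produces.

10

RIGHT JOIN keeps every row from `papers`; unmatched rows get NULL for `authors`'s columns.
Matching on a.auth_id = p.auth_id. A NULL in a compared column never satisfies the condition.
- a row (auth_id=2): no match.
- a row (auth_id=3): no match.
- a row (auth_id=5): no match.
- a row (auth_id=3): no match.
- a row (auth_id=7): matches 2 p row(s) → 2 output row(s).
- a row (auth_id=7): matches 2 p row(s) → 2 output row(s).
- a row (auth_id=7): matches 2 p row(s) → 2 output row(s).
- a row (auth_id=NULL): no match.
- a row (auth_id=4): no match.
- 4 p row(s) had no a match → kept, a columns NULL.
Total: 6 matched + 4 padded = 10 rows.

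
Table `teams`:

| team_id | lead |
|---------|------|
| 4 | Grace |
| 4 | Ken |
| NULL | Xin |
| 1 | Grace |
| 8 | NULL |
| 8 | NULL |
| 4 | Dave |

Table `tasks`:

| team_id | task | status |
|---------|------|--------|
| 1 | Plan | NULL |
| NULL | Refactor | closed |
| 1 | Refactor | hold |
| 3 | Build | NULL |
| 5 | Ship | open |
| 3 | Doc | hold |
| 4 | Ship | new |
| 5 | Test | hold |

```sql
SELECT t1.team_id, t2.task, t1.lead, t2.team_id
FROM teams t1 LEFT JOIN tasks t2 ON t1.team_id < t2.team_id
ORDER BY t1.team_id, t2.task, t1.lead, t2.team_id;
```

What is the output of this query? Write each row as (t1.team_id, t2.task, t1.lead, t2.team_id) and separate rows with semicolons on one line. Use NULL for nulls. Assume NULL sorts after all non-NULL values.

(1, Build, Grace, 3); (1, Doc, Grace, 3); (1, Ship, Grace, 4); (1, Ship, Grace, 5); (1, Test, Grace, 5); (4, Ship, Dave, 5); (4, Ship, Grace, 5); (4, Ship, Ken, 5); (4, Test, Dave, 5); (4, Test, Grace, 5); (4, Test, Ken, 5); (8, NULL, NULL, NULL); (8, NULL, NULL, NULL); (NULL, NULL, Xin, NULL)

LEFT JOIN keeps every row from `teams`; unmatched rows get NULL for `tasks`'s columns.
Matching on t1.team_id < t2.team_id. A NULL in a compared column never satisfies the condition.
- team_id=4: 2 matching t2 row(s), so 2 row(s) emitted.
- team_id=4: 2 matching t2 row(s), so 2 row(s) emitted.
- team_id=NULL: no t2 row matches, row kept with t2 columns NULL.
- team_id=1: 5 matching t2 row(s), so 5 row(s) emitted.
- team_id=8: no t2 row matches, row kept with t2 columns NULL.
- team_id=8: no t2 row matches, row kept with t2 columns NULL.
- team_id=4: 2 matching t2 row(s), so 2 row(s) emitted.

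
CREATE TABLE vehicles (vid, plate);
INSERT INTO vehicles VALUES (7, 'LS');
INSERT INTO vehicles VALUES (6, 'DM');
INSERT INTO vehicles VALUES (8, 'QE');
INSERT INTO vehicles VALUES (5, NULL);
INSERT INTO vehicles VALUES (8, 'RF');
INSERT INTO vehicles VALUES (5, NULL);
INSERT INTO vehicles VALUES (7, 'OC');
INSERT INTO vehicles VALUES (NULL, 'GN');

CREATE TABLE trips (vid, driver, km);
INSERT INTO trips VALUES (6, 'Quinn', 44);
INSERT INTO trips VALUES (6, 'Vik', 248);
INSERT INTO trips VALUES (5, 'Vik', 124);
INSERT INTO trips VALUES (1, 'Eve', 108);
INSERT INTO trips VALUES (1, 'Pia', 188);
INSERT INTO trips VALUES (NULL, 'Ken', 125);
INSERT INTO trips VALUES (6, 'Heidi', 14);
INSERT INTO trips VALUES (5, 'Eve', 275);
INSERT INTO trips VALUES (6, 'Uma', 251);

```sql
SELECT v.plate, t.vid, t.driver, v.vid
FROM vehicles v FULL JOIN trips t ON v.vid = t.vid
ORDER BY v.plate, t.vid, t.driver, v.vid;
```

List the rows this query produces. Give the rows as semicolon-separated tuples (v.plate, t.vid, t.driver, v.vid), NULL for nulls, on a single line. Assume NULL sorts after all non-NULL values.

(DM, 6, Heidi, 6); (DM, 6, Quinn, 6); (DM, 6, Uma, 6); (DM, 6, Vik, 6); (GN, NULL, NULL, NULL); (LS, NULL, NULL, 7); (OC, NULL, NULL, 7); (QE, NULL, NULL, 8); (RF, NULL, NULL, 8); (NULL, 1, Eve, NULL); (NULL, 1, Pia, NULL); (NULL, 5, Eve, 5); (NULL, 5, Eve, 5); (NULL, 5, Vik, 5); (NULL, 5, Vik, 5); (NULL, NULL, Ken, NULL)

FULL OUTER JOIN keeps every row from both sides; unmatched rows get NULL for the other side's columns.
Matching on v.vid = t.vid. A NULL in a compared column never satisfies the condition.
- v row (vid=7): no match → kept, t columns NULL.
- v row (vid=6): matches 4 t row(s) → 4 output row(s).
- v row (vid=8): no match → kept, t columns NULL.
- v row (vid=5): matches 2 t row(s) → 2 output row(s).
- v row (vid=8): no match → kept, t columns NULL.
- v row (vid=5): matches 2 t row(s) → 2 output row(s).
- v row (vid=7): no match → kept, t columns NULL.
- v row (vid=NULL): no match → kept, t columns NULL.
- plus 3 unmatched t row(s), each kept with NULL v columns.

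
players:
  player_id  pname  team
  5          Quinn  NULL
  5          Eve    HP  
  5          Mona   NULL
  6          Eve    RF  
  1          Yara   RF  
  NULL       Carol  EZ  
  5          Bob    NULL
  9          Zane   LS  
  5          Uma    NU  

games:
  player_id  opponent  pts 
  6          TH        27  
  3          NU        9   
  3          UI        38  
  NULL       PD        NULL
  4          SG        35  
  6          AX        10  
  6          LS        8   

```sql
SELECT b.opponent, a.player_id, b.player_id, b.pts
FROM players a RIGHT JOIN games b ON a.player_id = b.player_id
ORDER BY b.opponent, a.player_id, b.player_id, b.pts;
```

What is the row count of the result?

7

RIGHT JOIN keeps every row from `games`; unmatched rows get NULL for `players`'s columns.
Matching on a.player_id = b.player_id. A NULL in a compared column never satisfies the condition.
- a[0] player_id=5 → no match.
- a[1] player_id=5 → no match.
- a[2] player_id=5 → no match.
- a[3] player_id=6 → 3 match(es) in b → 3 row(s).
- a[4] player_id=1 → no match.
- a[5] player_id=NULL → no match.
- a[6] player_id=5 → no match.
- a[7] player_id=9 → no match.
- a[8] player_id=5 → no match.
- 4 b row(s) had no a match → kept, a columns NULL.
Total: 3 matched + 4 padded = 7 rows.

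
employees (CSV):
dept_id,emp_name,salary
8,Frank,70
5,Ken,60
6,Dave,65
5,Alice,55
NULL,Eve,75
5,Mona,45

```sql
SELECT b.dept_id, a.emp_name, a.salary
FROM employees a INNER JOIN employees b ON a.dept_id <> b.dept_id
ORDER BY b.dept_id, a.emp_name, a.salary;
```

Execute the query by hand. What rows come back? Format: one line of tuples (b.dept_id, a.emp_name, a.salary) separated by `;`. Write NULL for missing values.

INNER JOIN keeps only pairs where the ON condition holds.
Matching on a.dept_id <> b.dept_id. A NULL in a compared column never satisfies the condition.
Matched pairs: 14.

(5, Dave, 65); (5, Dave, 65); (5, Dave, 65); (5, Frank, 70); (5, Frank, 70); (5, Frank, 70); (6, Alice, 55); (6, Frank, 70); (6, Ken, 60); (6, Mona, 45); (8, Alice, 55); (8, Dave, 65); (8, Ken, 60); (8, Mona, 45)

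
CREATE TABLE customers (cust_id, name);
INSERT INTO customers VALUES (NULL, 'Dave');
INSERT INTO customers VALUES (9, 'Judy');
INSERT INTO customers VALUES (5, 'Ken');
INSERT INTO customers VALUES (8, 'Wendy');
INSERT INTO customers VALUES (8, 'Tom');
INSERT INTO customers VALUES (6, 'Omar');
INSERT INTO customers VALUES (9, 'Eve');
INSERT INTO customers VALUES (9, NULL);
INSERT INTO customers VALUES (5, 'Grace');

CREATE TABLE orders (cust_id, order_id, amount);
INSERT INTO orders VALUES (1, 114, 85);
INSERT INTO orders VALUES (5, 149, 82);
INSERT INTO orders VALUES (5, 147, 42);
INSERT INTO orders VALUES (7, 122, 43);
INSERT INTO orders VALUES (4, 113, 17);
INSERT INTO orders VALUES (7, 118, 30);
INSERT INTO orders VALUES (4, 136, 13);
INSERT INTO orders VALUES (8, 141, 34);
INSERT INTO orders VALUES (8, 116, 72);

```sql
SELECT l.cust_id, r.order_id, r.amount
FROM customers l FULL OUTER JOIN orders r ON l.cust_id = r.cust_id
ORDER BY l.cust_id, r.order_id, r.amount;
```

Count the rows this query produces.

18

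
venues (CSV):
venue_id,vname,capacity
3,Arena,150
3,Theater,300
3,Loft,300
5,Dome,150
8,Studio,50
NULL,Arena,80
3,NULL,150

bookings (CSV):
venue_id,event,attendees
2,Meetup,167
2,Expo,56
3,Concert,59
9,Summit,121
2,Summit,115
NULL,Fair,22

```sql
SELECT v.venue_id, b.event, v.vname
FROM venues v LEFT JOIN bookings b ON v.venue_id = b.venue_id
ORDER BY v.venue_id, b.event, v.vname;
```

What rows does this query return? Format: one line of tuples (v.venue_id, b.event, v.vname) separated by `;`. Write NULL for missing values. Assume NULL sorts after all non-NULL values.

LEFT JOIN keeps every row from `venues`; unmatched rows get NULL for `bookings`'s columns.
Matching on v.venue_id = b.venue_id. A NULL in a compared column never satisfies the condition.
- v[0] venue_id=3 → 1 match(es) in b → 1 row(s).
- v[1] venue_id=3 → 1 match(es) in b → 1 row(s).
- v[2] venue_id=3 → 1 match(es) in b → 1 row(s).
- v[3] venue_id=5 → no match; kept with NULLs on the b side.
- v[4] venue_id=8 → no match; kept with NULLs on the b side.
- v[5] venue_id=NULL → no match; kept with NULLs on the b side.
- v[6] venue_id=3 → 1 match(es) in b → 1 row(s).
After projecting and ordering:
v.venue_id | b.event | v.vname
3 | Concert | Arena
3 | Concert | Loft
3 | Concert | Theater
3 | Concert | NULL
5 | NULL | Dome
8 | NULL | Studio
NULL | NULL | Arena

(3, Concert, Arena); (3, Concert, Loft); (3, Concert, Theater); (3, Concert, NULL); (5, NULL, Dome); (8, NULL, Studio); (NULL, NULL, Arena)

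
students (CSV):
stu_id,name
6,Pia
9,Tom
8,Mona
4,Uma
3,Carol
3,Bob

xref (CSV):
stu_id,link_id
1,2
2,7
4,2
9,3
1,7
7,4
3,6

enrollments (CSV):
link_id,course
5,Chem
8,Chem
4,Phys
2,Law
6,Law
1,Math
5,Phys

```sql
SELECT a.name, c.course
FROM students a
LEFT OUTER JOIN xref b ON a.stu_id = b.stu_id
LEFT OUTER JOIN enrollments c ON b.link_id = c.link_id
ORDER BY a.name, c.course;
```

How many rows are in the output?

Joins associate left-to-right: students LEFT JOIN xref on stu_id gives 6 intermediate row(s).
Then LEFT JOIN `enrollments c` on link_id: each of those 6 rows is kept; rows whose b.link_id has no match in c get NULL for c's columns.
Result: 6 row(s).

6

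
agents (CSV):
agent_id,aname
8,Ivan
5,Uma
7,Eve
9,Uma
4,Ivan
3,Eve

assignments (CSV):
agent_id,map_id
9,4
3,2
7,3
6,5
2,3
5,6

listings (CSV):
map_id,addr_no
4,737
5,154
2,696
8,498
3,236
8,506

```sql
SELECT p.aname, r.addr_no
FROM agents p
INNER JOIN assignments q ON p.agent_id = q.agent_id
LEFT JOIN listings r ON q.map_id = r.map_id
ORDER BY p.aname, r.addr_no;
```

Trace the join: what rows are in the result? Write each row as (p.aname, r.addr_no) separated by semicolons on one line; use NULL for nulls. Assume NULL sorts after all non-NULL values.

(Eve, 236); (Eve, 696); (Uma, 737); (Uma, NULL)

Step 1 — p INNER JOIN q on agent_id → 4 row(s).
Then LEFT JOIN `listings r` on map_id: each of those 4 rows is kept; rows whose q.map_id has no match in r get NULL for r's columns.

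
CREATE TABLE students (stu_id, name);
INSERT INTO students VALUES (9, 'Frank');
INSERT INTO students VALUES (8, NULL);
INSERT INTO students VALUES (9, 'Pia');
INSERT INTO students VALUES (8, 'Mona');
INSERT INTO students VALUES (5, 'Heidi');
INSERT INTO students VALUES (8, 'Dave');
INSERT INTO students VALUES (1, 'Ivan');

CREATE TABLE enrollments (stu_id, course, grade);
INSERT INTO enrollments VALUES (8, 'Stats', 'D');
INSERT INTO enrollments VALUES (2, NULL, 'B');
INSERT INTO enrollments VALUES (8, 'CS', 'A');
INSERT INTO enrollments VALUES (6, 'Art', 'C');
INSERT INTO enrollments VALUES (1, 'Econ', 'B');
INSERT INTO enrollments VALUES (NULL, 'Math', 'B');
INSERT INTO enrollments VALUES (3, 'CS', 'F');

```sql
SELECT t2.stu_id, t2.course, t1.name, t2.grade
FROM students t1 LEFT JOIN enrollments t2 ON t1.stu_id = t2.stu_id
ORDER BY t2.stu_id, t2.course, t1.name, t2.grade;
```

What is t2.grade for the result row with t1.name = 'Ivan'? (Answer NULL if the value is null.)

B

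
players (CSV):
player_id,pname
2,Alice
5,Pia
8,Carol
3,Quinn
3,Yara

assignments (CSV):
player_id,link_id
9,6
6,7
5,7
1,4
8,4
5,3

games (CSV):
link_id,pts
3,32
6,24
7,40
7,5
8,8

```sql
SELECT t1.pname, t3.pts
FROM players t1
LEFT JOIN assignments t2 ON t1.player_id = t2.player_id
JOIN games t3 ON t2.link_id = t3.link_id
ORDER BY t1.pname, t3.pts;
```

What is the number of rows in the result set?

Evaluate left to right. First `players t1 LEFT JOIN assignments t2` on player_id: 6 row(s).
Then INNER JOIN `games t3` on link_id: keep only rows whose t2.link_id appears in t3.
Result: 3 row(s).

3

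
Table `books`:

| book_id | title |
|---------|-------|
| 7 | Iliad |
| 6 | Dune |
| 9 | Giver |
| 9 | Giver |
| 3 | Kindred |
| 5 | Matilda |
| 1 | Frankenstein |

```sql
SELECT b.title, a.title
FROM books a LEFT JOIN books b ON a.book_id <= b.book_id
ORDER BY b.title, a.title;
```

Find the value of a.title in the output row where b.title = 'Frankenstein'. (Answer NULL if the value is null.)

LEFT JOIN keeps every row from `books a`; unmatched rows get NULL for `books b`'s columns.
Matching on a.book_id <= b.book_id.
- a row (book_id=7): matches 3 b row(s) → 3 output row(s).
- a row (book_id=6): matches 4 b row(s) → 4 output row(s).
- a row (book_id=9): matches 2 b row(s) → 2 output row(s).
- a row (book_id=9): matches 2 b row(s) → 2 output row(s).
- a row (book_id=3): matches 6 b row(s) → 6 output row(s).
- a row (book_id=5): matches 5 b row(s) → 5 output row(s).
- a row (book_id=1): matches 7 b row(s) → 7 output row(s).

Frankenstein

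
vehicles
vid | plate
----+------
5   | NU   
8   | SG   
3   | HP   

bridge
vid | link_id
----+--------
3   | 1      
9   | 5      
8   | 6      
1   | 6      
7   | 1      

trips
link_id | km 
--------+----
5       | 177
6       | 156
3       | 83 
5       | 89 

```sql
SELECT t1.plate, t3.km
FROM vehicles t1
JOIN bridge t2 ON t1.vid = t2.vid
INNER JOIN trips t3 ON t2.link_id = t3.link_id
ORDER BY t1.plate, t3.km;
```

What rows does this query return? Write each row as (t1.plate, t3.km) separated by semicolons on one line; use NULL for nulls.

(SG, 156)

Joins associate left-to-right: vehicles INNER JOIN bridge on vid gives 2 intermediate row(s).
Then INNER JOIN `trips t3` on link_id: keep only rows whose t2.link_id appears in t3.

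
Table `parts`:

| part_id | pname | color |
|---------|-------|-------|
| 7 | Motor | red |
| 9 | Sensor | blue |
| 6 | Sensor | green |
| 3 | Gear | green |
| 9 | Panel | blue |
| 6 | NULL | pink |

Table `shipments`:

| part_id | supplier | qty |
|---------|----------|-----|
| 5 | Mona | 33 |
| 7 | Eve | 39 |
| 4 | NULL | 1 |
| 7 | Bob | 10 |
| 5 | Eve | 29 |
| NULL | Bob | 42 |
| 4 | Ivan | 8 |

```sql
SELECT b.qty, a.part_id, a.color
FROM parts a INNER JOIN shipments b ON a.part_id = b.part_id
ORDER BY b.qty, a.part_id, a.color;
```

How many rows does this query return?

2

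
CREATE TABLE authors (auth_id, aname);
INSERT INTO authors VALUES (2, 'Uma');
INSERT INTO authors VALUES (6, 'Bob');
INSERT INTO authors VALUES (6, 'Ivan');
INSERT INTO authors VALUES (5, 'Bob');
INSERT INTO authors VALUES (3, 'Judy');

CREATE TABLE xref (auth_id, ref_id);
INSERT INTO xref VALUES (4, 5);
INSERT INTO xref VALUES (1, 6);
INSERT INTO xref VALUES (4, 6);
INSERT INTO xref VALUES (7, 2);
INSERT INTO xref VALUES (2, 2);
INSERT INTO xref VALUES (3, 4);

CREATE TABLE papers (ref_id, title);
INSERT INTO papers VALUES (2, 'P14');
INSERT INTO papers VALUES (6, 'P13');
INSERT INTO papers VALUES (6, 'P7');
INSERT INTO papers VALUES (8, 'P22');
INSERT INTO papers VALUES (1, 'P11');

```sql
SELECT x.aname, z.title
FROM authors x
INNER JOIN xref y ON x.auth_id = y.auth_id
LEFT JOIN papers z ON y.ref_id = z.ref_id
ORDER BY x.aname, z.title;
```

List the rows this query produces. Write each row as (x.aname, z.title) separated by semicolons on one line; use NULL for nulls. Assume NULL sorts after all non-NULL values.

(Judy, NULL); (Uma, P14)

Step 1 — x INNER JOIN y on auth_id → 2 row(s).
Then LEFT JOIN `papers z` on ref_id: each of those 2 rows is kept; rows whose y.ref_id has no match in z get NULL for z's columns.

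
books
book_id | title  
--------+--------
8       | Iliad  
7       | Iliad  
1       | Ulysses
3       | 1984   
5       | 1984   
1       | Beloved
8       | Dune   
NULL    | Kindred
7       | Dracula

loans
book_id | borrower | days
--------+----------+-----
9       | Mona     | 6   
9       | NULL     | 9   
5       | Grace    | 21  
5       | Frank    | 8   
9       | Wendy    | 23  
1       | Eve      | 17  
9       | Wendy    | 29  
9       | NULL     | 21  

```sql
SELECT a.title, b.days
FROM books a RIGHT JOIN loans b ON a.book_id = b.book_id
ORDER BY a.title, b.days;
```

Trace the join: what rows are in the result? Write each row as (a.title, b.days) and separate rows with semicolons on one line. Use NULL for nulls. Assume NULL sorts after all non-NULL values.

(1984, 8); (1984, 21); (Beloved, 17); (Ulysses, 17); (NULL, 6); (NULL, 9); (NULL, 21); (NULL, 23); (NULL, 29)

RIGHT JOIN keeps every row from `loans`; unmatched rows get NULL for `books`'s columns.
Matching on a.book_id = b.book_id. A NULL in a compared column never satisfies the condition.
- book_id=8: no matching b row.
- book_id=7: no matching b row.
- book_id=1: 1 matching b row(s), so 1 row(s) emitted.
- book_id=3: no matching b row.
- book_id=5: 2 matching b row(s), so 2 row(s) emitted.
- book_id=1: 1 matching b row(s), so 1 row(s) emitted.
- book_id=8: no matching b row.
- book_id=NULL: no matching b row.
- book_id=7: no matching b row.
- 5 row(s) from b found no a partner → padded with NULL.
After projecting and ordering:
a.title | b.days
1984 | 8
1984 | 21
Beloved | 17
Ulysses | 17
NULL | 6
NULL | 9
NULL | 21
NULL | 23
NULL | 29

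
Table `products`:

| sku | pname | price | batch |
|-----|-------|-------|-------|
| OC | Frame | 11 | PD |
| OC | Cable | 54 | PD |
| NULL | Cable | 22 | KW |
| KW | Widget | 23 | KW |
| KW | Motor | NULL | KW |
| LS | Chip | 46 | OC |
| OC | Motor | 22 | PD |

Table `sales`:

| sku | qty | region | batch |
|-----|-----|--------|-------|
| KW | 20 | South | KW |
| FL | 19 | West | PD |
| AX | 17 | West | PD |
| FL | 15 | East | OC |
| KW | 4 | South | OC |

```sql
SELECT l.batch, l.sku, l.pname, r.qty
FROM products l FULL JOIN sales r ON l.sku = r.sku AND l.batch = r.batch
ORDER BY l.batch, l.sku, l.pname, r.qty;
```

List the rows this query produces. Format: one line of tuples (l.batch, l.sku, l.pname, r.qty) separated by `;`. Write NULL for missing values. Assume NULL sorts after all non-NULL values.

(KW, KW, Motor, 20); (KW, KW, Widget, 20); (KW, NULL, Cable, NULL); (OC, LS, Chip, NULL); (PD, OC, Cable, NULL); (PD, OC, Frame, NULL); (PD, OC, Motor, NULL); (NULL, NULL, NULL, 4); (NULL, NULL, NULL, 15); (NULL, NULL, NULL, 17); (NULL, NULL, NULL, 19)

FULL OUTER JOIN keeps every row from both sides; unmatched rows get NULL for the other side's columns.
Matching on l.sku = r.sku AND l.batch = r.batch. A NULL in a compared column never satisfies the condition.
Matched pairs: 2; unmatched l rows kept: 5; unmatched r rows kept: 4.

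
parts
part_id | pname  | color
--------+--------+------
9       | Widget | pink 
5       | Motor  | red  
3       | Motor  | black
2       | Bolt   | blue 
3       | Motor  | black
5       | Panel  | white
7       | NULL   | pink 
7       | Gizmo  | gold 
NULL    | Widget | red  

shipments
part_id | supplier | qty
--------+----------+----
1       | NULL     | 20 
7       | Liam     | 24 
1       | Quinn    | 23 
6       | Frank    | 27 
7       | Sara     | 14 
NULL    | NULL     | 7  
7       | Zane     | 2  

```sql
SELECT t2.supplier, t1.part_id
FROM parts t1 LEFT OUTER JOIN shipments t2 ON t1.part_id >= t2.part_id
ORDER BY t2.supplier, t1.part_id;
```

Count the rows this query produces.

LEFT JOIN keeps every row from `parts`; unmatched rows get NULL for `shipments`'s columns.
Matching on t1.part_id >= t2.part_id. A NULL in a compared column never satisfies the condition.
- part_id=9: 6 matching t2 row(s), so 6 row(s) emitted.
- part_id=5: 2 matching t2 row(s), so 2 row(s) emitted.
- part_id=3: 2 matching t2 row(s), so 2 row(s) emitted.
- part_id=2: 2 matching t2 row(s), so 2 row(s) emitted.
- part_id=3: 2 matching t2 row(s), so 2 row(s) emitted.
- part_id=5: 2 matching t2 row(s), so 2 row(s) emitted.
- part_id=7: 6 matching t2 row(s), so 6 row(s) emitted.
- part_id=7: 6 matching t2 row(s), so 6 row(s) emitted.
- part_id=NULL: no t2 row matches, row kept with t2 columns NULL.
Total: 28 matched + 1 padded = 29 rows.

29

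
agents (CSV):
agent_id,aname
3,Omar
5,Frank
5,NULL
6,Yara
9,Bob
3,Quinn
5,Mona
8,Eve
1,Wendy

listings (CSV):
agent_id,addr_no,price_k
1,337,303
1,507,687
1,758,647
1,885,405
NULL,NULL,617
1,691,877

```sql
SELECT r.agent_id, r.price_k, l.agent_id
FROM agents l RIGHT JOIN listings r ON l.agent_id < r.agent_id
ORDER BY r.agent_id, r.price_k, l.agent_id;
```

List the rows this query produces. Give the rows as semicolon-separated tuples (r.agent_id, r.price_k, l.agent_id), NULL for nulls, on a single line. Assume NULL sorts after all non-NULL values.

(1, 303, NULL); (1, 405, NULL); (1, 647, NULL); (1, 687, NULL); (1, 877, NULL); (NULL, 617, NULL)

RIGHT JOIN keeps every row from `listings`; unmatched rows get NULL for `agents`'s columns.
Matching on l.agent_id < r.agent_id. A NULL in a compared column never satisfies the condition.
- agent_id=3: no matching r row.
- agent_id=5: no matching r row.
- agent_id=5: no matching r row.
- agent_id=6: no matching r row.
- agent_id=9: no matching r row.
- agent_id=3: no matching r row.
- agent_id=5: no matching r row.
- agent_id=8: no matching r row.
- agent_id=1: no matching r row.
- plus 6 unmatched r row(s), each kept with NULL l columns.
After projecting and ordering:
r.agent_id | r.price_k | l.agent_id
1 | 303 | NULL
1 | 405 | NULL
1 | 647 | NULL
1 | 687 | NULL
1 | 877 | NULL
NULL | 617 | NULL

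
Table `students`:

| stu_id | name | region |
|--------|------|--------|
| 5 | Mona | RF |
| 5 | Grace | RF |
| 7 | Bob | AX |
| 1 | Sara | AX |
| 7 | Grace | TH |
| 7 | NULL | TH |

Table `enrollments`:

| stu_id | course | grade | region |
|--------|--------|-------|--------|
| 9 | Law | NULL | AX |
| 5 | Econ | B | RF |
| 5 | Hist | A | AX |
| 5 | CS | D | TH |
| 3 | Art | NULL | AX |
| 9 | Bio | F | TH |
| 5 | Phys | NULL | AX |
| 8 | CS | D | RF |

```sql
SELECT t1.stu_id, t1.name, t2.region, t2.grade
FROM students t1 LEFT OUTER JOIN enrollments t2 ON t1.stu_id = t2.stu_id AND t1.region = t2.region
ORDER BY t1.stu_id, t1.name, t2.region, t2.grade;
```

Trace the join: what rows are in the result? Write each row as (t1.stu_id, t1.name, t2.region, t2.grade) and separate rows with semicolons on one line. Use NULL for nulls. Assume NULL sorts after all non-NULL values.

LEFT JOIN keeps every row from `students`; unmatched rows get NULL for `enrollments`'s columns.
Matching on t1.stu_id = t2.stu_id AND t1.region = t2.region.
- t1[0] stu_id=5, region=RF → 1 match(es) in t2 → 1 row(s).
- t1[1] stu_id=5, region=RF → 1 match(es) in t2 → 1 row(s).
- t1[2] stu_id=7, region=AX → no match; kept with NULLs on the t2 side.
- t1[3] stu_id=1, region=AX → no match; kept with NULLs on the t2 side.
- t1[4] stu_id=7, region=TH → no match; kept with NULLs on the t2 side.
- t1[5] stu_id=7, region=TH → no match; kept with NULLs on the t2 side.
After projecting and ordering:
t1.stu_id | t1.name | t2.region | t2.grade
1 | Sara | NULL | NULL
5 | Grace | RF | B
5 | Mona | RF | B
7 | Bob | NULL | NULL
7 | Grace | NULL | NULL
7 | NULL | NULL | NULL

(1, Sara, NULL, NULL); (5, Grace, RF, B); (5, Mona, RF, B); (7, Bob, NULL, NULL); (7, Grace, NULL, NULL); (7, NULL, NULL, NULL)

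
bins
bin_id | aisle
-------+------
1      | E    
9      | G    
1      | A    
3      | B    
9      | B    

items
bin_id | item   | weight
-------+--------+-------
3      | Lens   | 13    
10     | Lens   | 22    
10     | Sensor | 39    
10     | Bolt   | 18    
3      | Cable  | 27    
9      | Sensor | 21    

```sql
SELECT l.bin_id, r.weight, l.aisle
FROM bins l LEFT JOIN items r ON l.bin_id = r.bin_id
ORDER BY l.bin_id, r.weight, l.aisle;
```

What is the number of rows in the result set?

LEFT JOIN keeps every row from `bins`; unmatched rows get NULL for `items`'s columns.
Matching on l.bin_id = r.bin_id.
- l row (bin_id=1): no match → kept, r columns NULL.
- l row (bin_id=9): matches 1 r row(s) → 1 output row(s).
- l row (bin_id=1): no match → kept, r columns NULL.
- l row (bin_id=3): matches 2 r row(s) → 2 output row(s).
- l row (bin_id=9): matches 1 r row(s) → 1 output row(s).
Total: 4 matched + 2 padded = 6 rows.

6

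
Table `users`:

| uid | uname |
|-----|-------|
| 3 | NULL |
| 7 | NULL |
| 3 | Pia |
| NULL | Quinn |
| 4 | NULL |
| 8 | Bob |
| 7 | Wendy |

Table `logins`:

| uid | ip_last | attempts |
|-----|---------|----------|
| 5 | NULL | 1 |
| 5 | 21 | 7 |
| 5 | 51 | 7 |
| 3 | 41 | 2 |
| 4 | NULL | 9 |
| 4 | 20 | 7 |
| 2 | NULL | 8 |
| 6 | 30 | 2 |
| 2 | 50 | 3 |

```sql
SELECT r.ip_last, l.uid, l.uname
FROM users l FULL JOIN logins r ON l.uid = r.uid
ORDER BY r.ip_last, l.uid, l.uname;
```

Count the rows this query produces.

FULL OUTER JOIN keeps every row from both sides; unmatched rows get NULL for the other side's columns.
Matching on l.uid = r.uid. A NULL in a compared column never satisfies the condition.
Matched pairs: 4; unmatched l rows kept: 4; unmatched r rows kept: 6.
Total: 4 matched + 10 padded = 14 rows.

14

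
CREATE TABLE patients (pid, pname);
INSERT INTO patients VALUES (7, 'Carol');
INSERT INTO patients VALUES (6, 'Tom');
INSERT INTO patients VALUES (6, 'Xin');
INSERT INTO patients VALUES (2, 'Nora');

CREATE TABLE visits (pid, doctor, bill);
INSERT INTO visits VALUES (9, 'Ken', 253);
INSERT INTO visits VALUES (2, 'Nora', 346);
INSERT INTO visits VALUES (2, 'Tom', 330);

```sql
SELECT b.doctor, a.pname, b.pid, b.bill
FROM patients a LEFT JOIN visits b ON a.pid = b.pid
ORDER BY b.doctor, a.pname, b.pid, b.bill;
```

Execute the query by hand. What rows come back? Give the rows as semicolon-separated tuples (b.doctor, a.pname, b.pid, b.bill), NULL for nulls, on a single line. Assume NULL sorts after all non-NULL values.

(Nora, Nora, 2, 346); (Tom, Nora, 2, 330); (NULL, Carol, NULL, NULL); (NULL, Tom, NULL, NULL); (NULL, Xin, NULL, NULL)

LEFT JOIN keeps every row from `patients`; unmatched rows get NULL for `visits`'s columns.
Matching on a.pid = b.pid.
Matched pairs: 2; unmatched a rows kept: 3.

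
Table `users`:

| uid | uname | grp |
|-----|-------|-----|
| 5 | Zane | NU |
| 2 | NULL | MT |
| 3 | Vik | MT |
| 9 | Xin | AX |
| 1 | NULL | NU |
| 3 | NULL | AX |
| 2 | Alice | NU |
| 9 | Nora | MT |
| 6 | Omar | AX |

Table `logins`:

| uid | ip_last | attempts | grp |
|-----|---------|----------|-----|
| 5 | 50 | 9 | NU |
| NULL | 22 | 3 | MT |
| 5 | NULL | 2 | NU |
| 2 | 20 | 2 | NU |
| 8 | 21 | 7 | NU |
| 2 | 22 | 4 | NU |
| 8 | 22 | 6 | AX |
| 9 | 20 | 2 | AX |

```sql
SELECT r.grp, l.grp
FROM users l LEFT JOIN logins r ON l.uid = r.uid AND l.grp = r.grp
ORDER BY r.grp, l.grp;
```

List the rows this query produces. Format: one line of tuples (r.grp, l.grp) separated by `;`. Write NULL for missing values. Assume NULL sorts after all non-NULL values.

LEFT JOIN keeps every row from `users`; unmatched rows get NULL for `logins`'s columns.
Matching on l.uid = r.uid AND l.grp = r.grp. A NULL in a compared column never satisfies the condition.
Matched pairs: 5; unmatched l rows kept: 6.

(AX, AX); (NU, NU); (NU, NU); (NU, NU); (NU, NU); (NULL, AX); (NULL, AX); (NULL, MT); (NULL, MT); (NULL, MT); (NULL, NU)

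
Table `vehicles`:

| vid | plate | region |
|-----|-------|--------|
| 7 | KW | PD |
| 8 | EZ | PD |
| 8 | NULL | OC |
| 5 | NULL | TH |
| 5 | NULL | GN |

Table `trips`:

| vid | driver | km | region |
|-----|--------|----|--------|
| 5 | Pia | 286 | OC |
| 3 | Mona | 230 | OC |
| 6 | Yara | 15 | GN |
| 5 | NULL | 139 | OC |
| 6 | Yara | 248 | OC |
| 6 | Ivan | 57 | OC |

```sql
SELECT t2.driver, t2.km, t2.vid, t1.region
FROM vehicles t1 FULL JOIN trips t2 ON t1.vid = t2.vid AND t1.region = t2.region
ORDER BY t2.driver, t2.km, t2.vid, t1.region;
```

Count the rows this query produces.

FULL OUTER JOIN keeps every row from both sides; unmatched rows get NULL for the other side's columns.
Matching on t1.vid = t2.vid AND t1.region = t2.region.
Matched pairs: 0; unmatched t1 rows kept: 5; unmatched t2 rows kept: 6.
Total: 0 matched + 11 padded = 11 rows.

11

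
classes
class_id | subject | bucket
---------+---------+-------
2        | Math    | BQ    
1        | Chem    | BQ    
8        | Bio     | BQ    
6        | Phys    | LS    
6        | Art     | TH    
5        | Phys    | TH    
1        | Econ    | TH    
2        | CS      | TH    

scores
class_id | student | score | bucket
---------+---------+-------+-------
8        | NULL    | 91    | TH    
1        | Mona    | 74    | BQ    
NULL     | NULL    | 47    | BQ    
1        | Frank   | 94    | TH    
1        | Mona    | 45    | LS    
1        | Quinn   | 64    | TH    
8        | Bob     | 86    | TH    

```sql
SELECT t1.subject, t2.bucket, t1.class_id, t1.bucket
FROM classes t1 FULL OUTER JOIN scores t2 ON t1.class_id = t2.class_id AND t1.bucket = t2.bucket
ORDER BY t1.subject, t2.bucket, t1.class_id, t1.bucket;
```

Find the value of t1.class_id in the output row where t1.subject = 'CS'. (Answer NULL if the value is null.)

FULL OUTER JOIN keeps every row from both sides; unmatched rows get NULL for the other side's columns.
Matching on t1.class_id = t2.class_id AND t1.bucket = t2.bucket. A NULL in a compared column never satisfies the condition.
- t1 (class_id=2, bucket=BQ) has no partner → padded with NULL.
- t1 (class_id=1, bucket=BQ) pairs with 1 row(s) of t2.
- t1 (class_id=8, bucket=BQ) has no partner → padded with NULL.
- t1 (class_id=6, bucket=LS) has no partner → padded with NULL.
- t1 (class_id=6, bucket=TH) has no partner → padded with NULL.
- t1 (class_id=5, bucket=TH) has no partner → padded with NULL.
- t1 (class_id=1, bucket=TH) pairs with 2 row(s) of t2.
- t1 (class_id=2, bucket=TH) has no partner → padded with NULL.
- 4 row(s) from t2 found no t1 partner → padded with NULL.

2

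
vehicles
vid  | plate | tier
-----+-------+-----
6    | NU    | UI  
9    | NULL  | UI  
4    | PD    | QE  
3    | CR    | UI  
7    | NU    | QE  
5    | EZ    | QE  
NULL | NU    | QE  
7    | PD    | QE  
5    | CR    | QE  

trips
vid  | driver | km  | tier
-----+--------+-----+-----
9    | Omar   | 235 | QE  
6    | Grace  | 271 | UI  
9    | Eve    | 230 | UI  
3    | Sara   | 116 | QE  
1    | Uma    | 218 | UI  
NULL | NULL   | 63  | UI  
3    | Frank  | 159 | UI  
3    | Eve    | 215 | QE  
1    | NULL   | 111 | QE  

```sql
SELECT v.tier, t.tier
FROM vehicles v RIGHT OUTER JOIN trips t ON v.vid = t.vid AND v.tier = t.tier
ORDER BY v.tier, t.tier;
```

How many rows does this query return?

RIGHT JOIN keeps every row from `trips`; unmatched rows get NULL for `vehicles`'s columns.
Matching on v.vid = t.vid AND v.tier = t.tier. A NULL in a compared column never satisfies the condition.
Matched pairs: 3; unmatched t rows kept: 6.
Total: 3 matched + 6 padded = 9 rows.

9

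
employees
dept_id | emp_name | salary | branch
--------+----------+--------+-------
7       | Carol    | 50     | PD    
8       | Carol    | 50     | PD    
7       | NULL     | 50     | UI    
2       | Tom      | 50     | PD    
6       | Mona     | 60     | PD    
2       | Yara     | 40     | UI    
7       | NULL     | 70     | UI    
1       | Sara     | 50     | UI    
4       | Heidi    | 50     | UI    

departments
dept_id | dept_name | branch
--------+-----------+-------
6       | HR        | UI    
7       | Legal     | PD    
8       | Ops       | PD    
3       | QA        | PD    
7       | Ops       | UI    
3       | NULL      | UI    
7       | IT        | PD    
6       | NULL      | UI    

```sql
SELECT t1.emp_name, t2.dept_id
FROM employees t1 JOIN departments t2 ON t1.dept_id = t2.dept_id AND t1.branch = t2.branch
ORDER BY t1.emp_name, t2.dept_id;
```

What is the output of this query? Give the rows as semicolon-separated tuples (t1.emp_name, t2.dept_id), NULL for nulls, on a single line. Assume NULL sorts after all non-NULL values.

INNER JOIN keeps only pairs where the ON condition holds.
Matching on t1.dept_id = t2.dept_id AND t1.branch = t2.branch.
- dept_id=7, branch=PD: 2 matching t2 row(s), so 2 row(s) emitted.
- dept_id=8, branch=PD: 1 matching t2 row(s), so 1 row(s) emitted.
- dept_id=7, branch=UI: 1 matching t2 row(s), so 1 row(s) emitted.
- dept_id=2, branch=PD: no matching t2 row, dropped.
- dept_id=6, branch=PD: no matching t2 row, dropped.
- dept_id=2, branch=UI: no matching t2 row, dropped.
- dept_id=7, branch=UI: 1 matching t2 row(s), so 1 row(s) emitted.
- dept_id=1, branch=UI: no matching t2 row, dropped.
- dept_id=4, branch=UI: no matching t2 row, dropped.
After projecting and ordering:
t1.emp_name | t2.dept_id
Carol | 7
Carol | 7
Carol | 8
NULL | 7
NULL | 7

(Carol, 7); (Carol, 7); (Carol, 8); (NULL, 7); (NULL, 7)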